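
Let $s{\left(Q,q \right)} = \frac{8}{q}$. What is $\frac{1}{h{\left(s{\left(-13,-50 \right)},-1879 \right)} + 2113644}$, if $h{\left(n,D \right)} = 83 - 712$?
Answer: $\frac{1}{2113015} \approx 4.7326 \cdot 10^{-7}$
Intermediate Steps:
$h{\left(n,D \right)} = -629$
$\frac{1}{h{\left(s{\left(-13,-50 \right)},-1879 \right)} + 2113644} = \frac{1}{-629 + 2113644} = \frac{1}{2113015}$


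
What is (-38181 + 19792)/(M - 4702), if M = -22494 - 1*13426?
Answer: 18389/40622 ≈ 0.45269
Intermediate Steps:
M = -35920 (M = -22494 - 13426 = -35920)
(-38181 + 19792)/(M - 4702) = (-38181 + 19792)/(-35920 - 4702) = -18389/(-40622) = -18389*(-1/40622) = 18389/40622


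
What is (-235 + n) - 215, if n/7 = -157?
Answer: -1549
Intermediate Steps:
n = -1099 (n = 7*(-157) = -1099)
(-235 + n) - 215 = (-235 - 1099) - 215 = -1334 - 215 = -1549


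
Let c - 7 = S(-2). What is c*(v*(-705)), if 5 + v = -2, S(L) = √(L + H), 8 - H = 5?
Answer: 39480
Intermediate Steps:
H = 3 (H = 8 - 1*5 = 8 - 5 = 3)
S(L) = √(3 + L) (S(L) = √(L + 3) = √(3 + L))
c = 8 (c = 7 + √(3 - 2) = 7 + √1 = 7 + 1 = 8)
v = -7 (v = -5 - 2 = -7)
c*(v*(-705)) = 8*(-7*(-705)) = 8*4935 = 39480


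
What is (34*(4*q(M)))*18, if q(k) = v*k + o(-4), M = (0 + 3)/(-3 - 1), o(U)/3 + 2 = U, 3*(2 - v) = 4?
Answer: -45288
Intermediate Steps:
v = ⅔ (v = 2 - ⅓*4 = 2 - 4/3 = ⅔ ≈ 0.66667)
o(U) = -6 + 3*U
M = -¾ (M = 3/(-4) = 3*(-¼) = -¾ ≈ -0.75000)
q(k) = -18 + 2*k/3 (q(k) = 2*k/3 + (-6 + 3*(-4)) = 2*k/3 + (-6 - 12) = 2*k/3 - 18 = -18 + 2*k/3)
(34*(4*q(M)))*18 = (34*(4*(-18 + (⅔)*(-¾))))*18 = (34*(4*(-18 - ½)))*18 = (34*(4*(-37/2)))*18 = (34*(-74))*18 = -2516*18 = -45288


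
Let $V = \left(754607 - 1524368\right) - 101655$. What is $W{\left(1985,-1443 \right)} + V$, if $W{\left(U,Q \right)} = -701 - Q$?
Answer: $-870674$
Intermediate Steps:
$V = -871416$ ($V = -769761 - 101655 = -871416$)
$W{\left(1985,-1443 \right)} + V = \left(-701 - -1443\right) - 871416 = \left(-701 + 1443\right) - 871416 = 742 - 871416 = -870674$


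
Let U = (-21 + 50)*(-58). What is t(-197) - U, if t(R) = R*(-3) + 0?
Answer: 2273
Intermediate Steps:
U = -1682 (U = 29*(-58) = -1682)
t(R) = -3*R (t(R) = -3*R + 0 = -3*R)
t(-197) - U = -3*(-197) - 1*(-1682) = 591 + 1682 = 2273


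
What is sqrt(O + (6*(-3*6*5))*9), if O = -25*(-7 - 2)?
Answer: 3*I*sqrt(515) ≈ 68.081*I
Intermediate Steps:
O = 225 (O = -25*(-9) = 225)
sqrt(O + (6*(-3*6*5))*9) = sqrt(225 + (6*(-3*6*5))*9) = sqrt(225 + (6*(-18*5))*9) = sqrt(225 + (6*(-90))*9) = sqrt(225 - 540*9) = sqrt(225 - 4860) = sqrt(-4635) = 3*I*sqrt(515)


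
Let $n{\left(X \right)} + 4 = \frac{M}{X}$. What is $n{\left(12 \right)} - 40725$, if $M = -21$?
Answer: $- \frac{162923}{4} \approx -40731.0$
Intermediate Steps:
$n{\left(X \right)} = -4 - \frac{21}{X}$
$n{\left(12 \right)} - 40725 = \left(-4 - \frac{21}{12}\right) - 40725 = \left(-4 - \frac{7}{4}\right) - 40725 = - \frac{23}{4} - 40725 = - \frac{162923}{4}$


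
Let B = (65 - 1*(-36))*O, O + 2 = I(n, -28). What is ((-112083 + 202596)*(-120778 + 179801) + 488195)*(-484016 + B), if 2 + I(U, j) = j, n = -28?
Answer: -2603286639652512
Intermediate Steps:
I(U, j) = -2 + j
O = -32 (O = -2 + (-2 - 28) = -2 - 30 = -32)
B = -3232 (B = (65 - 1*(-36))*(-32) = (65 + 36)*(-32) = 101*(-32) = -3232)
((-112083 + 202596)*(-120778 + 179801) + 488195)*(-484016 + B) = ((-112083 + 202596)*(-120778 + 179801) + 488195)*(-484016 - 3232) = (90513*59023 + 488195)*(-487248) = (5342348799 + 488195)*(-487248) = 5342836994*(-487248) = -2603286639652512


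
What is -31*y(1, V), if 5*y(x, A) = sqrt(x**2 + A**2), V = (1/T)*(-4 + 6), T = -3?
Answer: -31*sqrt(13)/15 ≈ -7.4515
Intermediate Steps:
V = -2/3 (V = (1/(-3))*(-4 + 6) = (1*(-1/3))*2 = -1/3*2 = -2/3 ≈ -0.66667)
y(x, A) = sqrt(A**2 + x**2)/5 (y(x, A) = sqrt(x**2 + A**2)/5 = sqrt(A**2 + x**2)/5)
-31*y(1, V) = -31*sqrt((-2/3)**2 + 1**2)/5 = -31*sqrt(4/9 + 1)/5 = -31*sqrt(13/9)/5 = -31*sqrt(13)/3/5 = -31*sqrt(13)/15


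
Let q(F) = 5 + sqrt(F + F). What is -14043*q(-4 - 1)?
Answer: -70215 - 14043*I*sqrt(10) ≈ -70215.0 - 44408.0*I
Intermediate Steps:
q(F) = 5 + sqrt(2)*sqrt(F) (q(F) = 5 + sqrt(2*F) = 5 + sqrt(2)*sqrt(F))
-14043*q(-4 - 1) = -14043*(5 + sqrt(2)*sqrt(-4 - 1)) = -14043*(5 + sqrt(2)*sqrt(-5)) = -14043*(5 + sqrt(2)*(I*sqrt(5))) = -14043*(5 + I*sqrt(10)) = -70215 - 14043*I*sqrt(10)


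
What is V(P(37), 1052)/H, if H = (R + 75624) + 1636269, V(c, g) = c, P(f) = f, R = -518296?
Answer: 37/1193597 ≈ 3.0999e-5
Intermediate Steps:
H = 1193597 (H = (-518296 + 75624) + 1636269 = -442672 + 1636269 = 1193597)
V(P(37), 1052)/H = 37/1193597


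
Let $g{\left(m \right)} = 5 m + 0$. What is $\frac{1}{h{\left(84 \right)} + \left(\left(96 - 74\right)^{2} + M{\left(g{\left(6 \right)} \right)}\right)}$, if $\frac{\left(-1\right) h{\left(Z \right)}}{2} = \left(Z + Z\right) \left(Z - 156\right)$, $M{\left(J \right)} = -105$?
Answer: $\frac{1}{24571} \approx 4.0698 \cdot 10^{-5}$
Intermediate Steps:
$g{\left(m \right)} = 5 m$
$h{\left(Z \right)} = - 4 Z \left(-156 + Z\right)$ ($h{\left(Z \right)} = - 2 \left(Z + Z\right) \left(Z - 156\right) = - 2 \cdot 2 Z \left(-156 + Z\right) = - 4 Z \left(-156 + Z\right)$)
$\frac{1}{h{\left(84 \right)} + \left(\left(96 - 74\right)^{2} + M{\left(g{\left(6 \right)} \right)}\right)} = \frac{1}{4 \cdot 84 \left(156 - 84\right) - \left(105 - \left(96 - 74\right)^{2}\right)} = \frac{1}{4 \cdot 84 \left(156 - 84\right) - \left(105 - 22^{2}\right)} = \frac{1}{4 \cdot 84 \cdot 72 + \left(484 - 105\right)} = \frac{1}{24192 + 379} = \frac{1}{24571}$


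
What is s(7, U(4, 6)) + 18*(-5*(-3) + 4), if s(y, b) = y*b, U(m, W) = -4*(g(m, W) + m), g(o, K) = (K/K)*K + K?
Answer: -106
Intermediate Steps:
g(o, K) = 2*K (g(o, K) = 1*K + K = K + K = 2*K)
U(m, W) = -8*W - 4*m (U(m, W) = -4*(2*W + m) = -4*(m + 2*W) = -8*W - 4*m)
s(y, b) = b*y
s(7, U(4, 6)) + 18*(-5*(-3) + 4) = (-8*6 - 4*4)*7 + 18*(-5*(-3) + 4) = (-48 - 16)*7 + 18*(15 + 4) = -64*7 + 18*19 = -448 + 342 = -106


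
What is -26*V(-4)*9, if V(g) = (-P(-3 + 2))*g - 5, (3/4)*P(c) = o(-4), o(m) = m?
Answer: 6162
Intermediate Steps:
P(c) = -16/3 (P(c) = (4/3)*(-4) = -16/3)
V(g) = -5 + 16*g/3 (V(g) = (-1*(-16/3))*g - 5 = 16*g/3 - 5 = -5 + 16*g/3)
-26*V(-4)*9 = -26*(-5 + (16/3)*(-4))*9 = -26*(-5 - 64/3)*9 = -26*(-79/3)*9 = (2054/3)*9 = 6162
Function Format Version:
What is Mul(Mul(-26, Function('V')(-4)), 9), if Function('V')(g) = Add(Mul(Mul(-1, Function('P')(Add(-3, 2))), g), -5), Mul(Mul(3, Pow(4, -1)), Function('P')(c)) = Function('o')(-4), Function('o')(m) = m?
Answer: 6162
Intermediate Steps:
Function('P')(c) = Rational(-16, 3) (Function('P')(c) = Mul(Rational(4, 3), -4) = Rational(-16, 3))
Function('V')(g) = Add(-5, Mul(Rational(16, 3), g)) (Function('V')(g) = Add(Mul(Mul(-1, Rational(-16, 3)), g), -5) = Add(Mul(Rational(16, 3), g), -5) = Add(-5, Mul(Rational(16, 3), g)))
Mul(Mul(-26, Function('V')(-4)), 9) = Mul(Mul(-26, Add(-5, Mul(Rational(16, 3), -4))), 9) = Mul(Mul(-26, Add(-5, Rational(-64, 3))), 9) = Mul(Mul(-26, Rational(-79, 3)), 9) = Mul(Rational(2054, 3), 9) = 6162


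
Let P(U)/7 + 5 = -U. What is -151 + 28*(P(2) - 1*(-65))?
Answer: 297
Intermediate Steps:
P(U) = -35 - 7*U (P(U) = -35 + 7*(-U) = -35 - 7*U)
-151 + 28*(P(2) - 1*(-65)) = -151 + 28*((-35 - 7*2) - 1*(-65)) = -151 + 28*((-35 - 14) + 65) = -151 + 28*(-49 + 65) = -151 + 28*16 = -151 + 448 = 297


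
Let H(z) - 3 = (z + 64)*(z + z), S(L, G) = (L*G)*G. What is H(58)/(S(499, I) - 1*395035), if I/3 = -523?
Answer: 14155/1228023704 ≈ 1.1527e-5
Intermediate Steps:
I = -1569 (I = 3*(-523) = -1569)
S(L, G) = L*G² (S(L, G) = (G*L)*G = L*G²)
H(z) = 3 + 2*z*(64 + z) (H(z) = 3 + (z + 64)*(z + z) = 3 + (64 + z)*(2*z) = 3 + 2*z*(64 + z))
H(58)/(S(499, I) - 1*395035) = (3 + 2*58² + 128*58)/(499*(-1569)² - 1*395035) = (3 + 2*3364 + 7424)/(499*2461761 - 395035) = (3 + 6728 + 7424)/(1228418739 - 395035) = 14155/1228023704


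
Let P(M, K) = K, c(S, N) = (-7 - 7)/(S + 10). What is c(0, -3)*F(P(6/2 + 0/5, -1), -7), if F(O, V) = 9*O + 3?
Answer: 42/5 ≈ 8.4000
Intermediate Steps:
c(S, N) = -14/(10 + S)
F(O, V) = 3 + 9*O
c(0, -3)*F(P(6/2 + 0/5, -1), -7) = (-14/(10 + 0))*(3 + 9*(-1)) = (-14/10)*(3 - 9) = -14*⅒*(-6) = -7/5*(-6) = 42/5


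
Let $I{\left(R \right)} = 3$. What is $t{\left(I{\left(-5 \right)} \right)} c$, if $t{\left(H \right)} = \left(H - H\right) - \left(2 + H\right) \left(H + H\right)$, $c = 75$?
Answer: $-2250$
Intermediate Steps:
$t{\left(H \right)} = - 2 H \left(2 + H\right)$ ($t{\left(H \right)} = 0 - \left(2 + H\right) 2 H = 0 - 2 H \left(2 + H\right) = - 2 H \left(2 + H\right)$)
$t{\left(I{\left(-5 \right)} \right)} c = \left(-2\right) 3 \left(2 + 3\right) 75 = \left(-2\right) 3 \cdot 5 \cdot 75 = \left(-30\right) 75 = -2250$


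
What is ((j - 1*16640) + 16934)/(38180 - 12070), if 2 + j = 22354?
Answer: 11323/13055 ≈ 0.86733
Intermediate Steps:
j = 22352 (j = -2 + 22354 = 22352)
((j - 1*16640) + 16934)/(38180 - 12070) = ((22352 - 1*16640) + 16934)/(38180 - 12070) = ((22352 - 16640) + 16934)/26110 = (5712 + 16934)*(1/26110) = 22646*(1/26110) = 11323/13055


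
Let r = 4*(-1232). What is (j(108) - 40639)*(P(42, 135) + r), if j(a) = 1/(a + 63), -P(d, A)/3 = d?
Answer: 1848505288/9 ≈ 2.0539e+8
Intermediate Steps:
P(d, A) = -3*d
j(a) = 1/(63 + a)
r = -4928
(j(108) - 40639)*(P(42, 135) + r) = (1/(63 + 108) - 40639)*(-3*42 - 4928) = (1/171 - 40639)*(-126 - 4928) = (1/171 - 40639)*(-5054) = -6949268/171*(-5054) = 1848505288/9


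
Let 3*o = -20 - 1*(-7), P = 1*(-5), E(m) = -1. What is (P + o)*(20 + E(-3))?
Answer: -532/3 ≈ -177.33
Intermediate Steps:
P = -5
o = -13/3 (o = (-20 - 1*(-7))/3 = (-20 + 7)/3 = (⅓)*(-13) = -13/3 ≈ -4.3333)
(P + o)*(20 + E(-3)) = (-5 - 13/3)*(20 - 1) = -28/3*19 = -532/3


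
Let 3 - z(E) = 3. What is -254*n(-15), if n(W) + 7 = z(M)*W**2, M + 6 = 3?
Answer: 1778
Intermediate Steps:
M = -3 (M = -6 + 3 = -3)
z(E) = 0 (z(E) = 3 - 1*3 = 3 - 3 = 0)
n(W) = -7 (n(W) = -7 + 0*W**2 = -7 + 0 = -7)
-254*n(-15) = -254*(-7) = 1778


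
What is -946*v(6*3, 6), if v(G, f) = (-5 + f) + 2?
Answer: -2838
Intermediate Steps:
v(G, f) = -3 + f
-946*v(6*3, 6) = -946*(-3 + 6) = -946*3 = -2838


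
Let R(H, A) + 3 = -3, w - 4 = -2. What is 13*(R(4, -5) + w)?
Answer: -52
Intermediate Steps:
w = 2 (w = 4 - 2 = 2)
R(H, A) = -6 (R(H, A) = -3 - 3 = -6)
13*(R(4, -5) + w) = 13*(-6 + 2) = 13*(-4) = -52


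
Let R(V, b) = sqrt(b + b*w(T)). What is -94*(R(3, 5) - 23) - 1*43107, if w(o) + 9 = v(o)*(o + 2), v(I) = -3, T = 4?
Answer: -40945 - 94*I*sqrt(130) ≈ -40945.0 - 1071.8*I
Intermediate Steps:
w(o) = -15 - 3*o (w(o) = -9 - 3*(o + 2) = -9 - 3*(2 + o) = -9 + (-6 - 3*o) = -15 - 3*o)
R(V, b) = sqrt(26)*sqrt(-b) (R(V, b) = sqrt(b + b*(-15 - 3*4)) = sqrt(b + b*(-15 - 12)) = sqrt(b + b*(-27)) = sqrt(b - 27*b) = sqrt(-26*b) = sqrt(26)*sqrt(-b))
-94*(R(3, 5) - 23) - 1*43107 = -94*(sqrt(26)*sqrt(-1*5) - 23) - 1*43107 = -94*(sqrt(26)*sqrt(-5) - 23) - 43107 = -94*(sqrt(26)*(I*sqrt(5)) - 23) - 43107 = -94*(I*sqrt(130) - 23) - 43107 = -94*(-23 + I*sqrt(130)) - 43107 = (2162 - 94*I*sqrt(130)) - 43107 = -40945 - 94*I*sqrt(130)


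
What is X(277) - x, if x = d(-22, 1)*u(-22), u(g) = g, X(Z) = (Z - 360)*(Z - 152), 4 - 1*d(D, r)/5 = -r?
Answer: -9825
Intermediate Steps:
d(D, r) = 20 + 5*r (d(D, r) = 20 - (-5)*r = 20 + 5*r)
X(Z) = (-360 + Z)*(-152 + Z)
x = -550 (x = (20 + 5*1)*(-22) = (20 + 5)*(-22) = 25*(-22) = -550)
X(277) - x = (54720 + 277**2 - 512*277) - 1*(-550) = (54720 + 76729 - 141824) + 550 = -10375 + 550 = -9825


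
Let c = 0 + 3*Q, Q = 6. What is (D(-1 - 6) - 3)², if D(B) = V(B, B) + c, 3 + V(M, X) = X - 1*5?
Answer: 0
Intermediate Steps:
V(M, X) = -8 + X (V(M, X) = -3 + (X - 1*5) = -3 + (X - 5) = -3 + (-5 + X) = -8 + X)
c = 18 (c = 0 + 3*6 = 0 + 18 = 18)
D(B) = 10 + B (D(B) = (-8 + B) + 18 = 10 + B)
(D(-1 - 6) - 3)² = ((10 + (-1 - 6)) - 3)² = ((10 - 7) - 3)² = (3 - 3)² = 0² = 0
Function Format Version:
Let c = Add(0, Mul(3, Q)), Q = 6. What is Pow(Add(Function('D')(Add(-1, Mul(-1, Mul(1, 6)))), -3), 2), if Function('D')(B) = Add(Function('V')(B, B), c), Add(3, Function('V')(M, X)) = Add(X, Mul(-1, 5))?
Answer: 0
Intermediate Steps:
Function('V')(M, X) = Add(-8, X) (Function('V')(M, X) = Add(-3, Add(X, Mul(-1, 5))) = Add(-3, Add(X, -5)) = Add(-3, Add(-5, X)) = Add(-8, X))
c = 18 (c = Add(0, Mul(3, 6)) = Add(0, 18) = 18)
Function('D')(B) = Add(10, B) (Function('D')(B) = Add(Add(-8, B), 18) = Add(10, B))
Pow(Add(Function('D')(Add(-1, Mul(-1, Mul(1, 6)))), -3), 2) = Pow(Add(Add(10, Add(-1, Mul(-1, Mul(1, 6)))), -3), 2) = Pow(Add(Add(10, Add(-1, Mul(-1, 6))), -3), 2) = Pow(Add(Add(10, Add(-1, -6)), -3), 2) = Pow(Add(Add(10, -7), -3), 2) = Pow(Add(3, -3), 2) = Pow(0, 2) = 0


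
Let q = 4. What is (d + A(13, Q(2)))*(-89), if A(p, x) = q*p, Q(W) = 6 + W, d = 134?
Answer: -16554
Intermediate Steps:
A(p, x) = 4*p
(d + A(13, Q(2)))*(-89) = (134 + 4*13)*(-89) = (134 + 52)*(-89) = 186*(-89) = -16554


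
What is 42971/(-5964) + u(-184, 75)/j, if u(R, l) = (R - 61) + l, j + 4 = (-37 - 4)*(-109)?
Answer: -38575879/5325852 ≈ -7.2431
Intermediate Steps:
j = 4465 (j = -4 + (-37 - 4)*(-109) = -4 - 41*(-109) = -4 + 4469 = 4465)
u(R, l) = -61 + R + l (u(R, l) = (-61 + R) + l = -61 + R + l)
42971/(-5964) + u(-184, 75)/j = 42971/(-5964) + (-61 - 184 + 75)/4465 = 42971*(-1/5964) - 170*1/4465 = -42971/5964 - 34/893 = -38575879/5325852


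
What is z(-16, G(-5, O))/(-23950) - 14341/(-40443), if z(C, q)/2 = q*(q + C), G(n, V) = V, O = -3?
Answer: 169428224/484304925 ≈ 0.34984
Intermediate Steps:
z(C, q) = 2*q*(C + q) (z(C, q) = 2*(q*(q + C)) = 2*(q*(C + q)) = 2*q*(C + q))
z(-16, G(-5, O))/(-23950) - 14341/(-40443) = (2*(-3)*(-16 - 3))/(-23950) - 14341/(-40443) = (2*(-3)*(-19))*(-1/23950) - 14341*(-1/40443) = 114*(-1/23950) + 14341/40443 = -57/11975 + 14341/40443 = 169428224/484304925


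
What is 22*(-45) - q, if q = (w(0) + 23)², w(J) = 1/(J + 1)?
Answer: -1566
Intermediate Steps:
w(J) = 1/(1 + J)
q = 576 (q = (1/(1 + 0) + 23)² = (1/1 + 23)² = (1 + 23)² = 24² = 576)
22*(-45) - q = 22*(-45) - 1*576 = -990 - 576 = -1566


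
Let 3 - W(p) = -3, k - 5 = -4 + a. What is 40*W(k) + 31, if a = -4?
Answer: 271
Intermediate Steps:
k = -3 (k = 5 + (-4 - 4) = 5 - 8 = -3)
W(p) = 6 (W(p) = 3 - 1*(-3) = 3 + 3 = 6)
40*W(k) + 31 = 40*6 + 31 = 240 + 31 = 271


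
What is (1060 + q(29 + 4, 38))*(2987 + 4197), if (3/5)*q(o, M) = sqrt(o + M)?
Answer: 7615040 + 35920*sqrt(71)/3 ≈ 7.7159e+6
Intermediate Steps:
q(o, M) = 5*sqrt(M + o)/3 (q(o, M) = 5*sqrt(o + M)/3 = 5*sqrt(M + o)/3)
(1060 + q(29 + 4, 38))*(2987 + 4197) = (1060 + 5*sqrt(38 + (29 + 4))/3)*(2987 + 4197) = (1060 + 5*sqrt(38 + 33)/3)*7184 = (1060 + 5*sqrt(71)/3)*7184 = 7615040 + 35920*sqrt(71)/3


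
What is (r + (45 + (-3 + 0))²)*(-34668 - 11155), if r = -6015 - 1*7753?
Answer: 550059292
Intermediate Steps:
r = -13768 (r = -6015 - 7753 = -13768)
(r + (45 + (-3 + 0))²)*(-34668 - 11155) = (-13768 + (45 + (-3 + 0))²)*(-34668 - 11155) = (-13768 + (45 - 3)²)*(-45823) = (-13768 + 42²)*(-45823) = (-13768 + 1764)*(-45823) = -12004*(-45823) = 550059292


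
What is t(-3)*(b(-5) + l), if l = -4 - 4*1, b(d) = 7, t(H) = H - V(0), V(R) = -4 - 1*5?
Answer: -6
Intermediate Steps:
V(R) = -9 (V(R) = -4 - 5 = -9)
t(H) = 9 + H (t(H) = H - 1*(-9) = H + 9 = 9 + H)
l = -8 (l = -4 - 4 = -8)
t(-3)*(b(-5) + l) = (9 - 3)*(7 - 8) = 6*(-1) = -6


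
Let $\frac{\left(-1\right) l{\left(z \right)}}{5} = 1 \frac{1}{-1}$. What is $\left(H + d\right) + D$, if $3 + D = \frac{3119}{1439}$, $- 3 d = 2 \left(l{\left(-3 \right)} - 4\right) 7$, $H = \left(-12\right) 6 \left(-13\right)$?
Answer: $\frac{4016972}{4317} \approx 930.5$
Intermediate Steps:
$H = 936$ ($H = \left(-72\right) \left(-13\right) = 936$)
$l{\left(z \right)} = 5$ ($l{\left(z \right)} = - 5 \cdot 1 \frac{1}{-1} = - 5 \cdot 1 \left(-1\right) = \left(-5\right) \left(-1\right) = 5$)
$d = - \frac{14}{3}$ ($d = - \frac{2 \left(5 - 4\right) 7}{3} = - \frac{2 \cdot 1 \cdot 7}{3} = - \frac{2 \cdot 7}{3} = \left(- \frac{1}{3}\right) 14 = - \frac{14}{3} \approx -4.6667$)
$D = - \frac{1198}{1439}$ ($D = -3 + \frac{3119}{1439} = - \frac{1198}{1439} \approx -0.83252$)
$\left(H + d\right) + D = \left(936 - \frac{14}{3}\right) - \frac{1198}{1439} = \frac{2794}{3} - \frac{1198}{1439} = \frac{4016972}{4317}$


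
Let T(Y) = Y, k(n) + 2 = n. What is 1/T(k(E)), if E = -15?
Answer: -1/17 ≈ -0.058824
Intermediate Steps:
k(n) = -2 + n
1/T(k(E)) = 1/(-2 - 15) = 1/(-17) = -1/17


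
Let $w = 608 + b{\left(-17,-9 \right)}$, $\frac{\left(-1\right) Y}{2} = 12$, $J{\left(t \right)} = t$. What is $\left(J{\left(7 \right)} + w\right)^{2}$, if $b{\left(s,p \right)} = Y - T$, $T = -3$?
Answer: $352836$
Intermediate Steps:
$Y = -24$ ($Y = \left(-2\right) 12 = -24$)
$b{\left(s,p \right)} = -21$ ($b{\left(s,p \right)} = -24 - -3 = -24 + 3 = -21$)
$w = 587$ ($w = 608 - 21 = 587$)
$\left(J{\left(7 \right)} + w\right)^{2} = \left(7 + 587\right)^{2} = 594^{2} = 352836$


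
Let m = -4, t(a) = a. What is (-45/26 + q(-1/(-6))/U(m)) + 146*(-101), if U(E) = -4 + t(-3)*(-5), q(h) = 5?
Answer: -4217721/286 ≈ -14747.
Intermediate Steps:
U(E) = 11 (U(E) = -4 - 3*(-5) = -4 + 15 = 11)
(-45/26 + q(-1/(-6))/U(m)) + 146*(-101) = (-45/26 + 5/11) + 146*(-101) = (-45*1/26 + 5*(1/11)) - 14746 = (-45/26 + 5/11) - 14746 = -365/286 - 14746 = -4217721/286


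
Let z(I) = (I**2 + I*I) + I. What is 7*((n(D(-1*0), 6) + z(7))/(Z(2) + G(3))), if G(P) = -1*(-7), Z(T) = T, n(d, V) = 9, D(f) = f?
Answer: 266/3 ≈ 88.667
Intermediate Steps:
z(I) = I + 2*I**2 (z(I) = (I**2 + I**2) + I = 2*I**2 + I = I + 2*I**2)
G(P) = 7
7*((n(D(-1*0), 6) + z(7))/(Z(2) + G(3))) = 7*((9 + 7*(1 + 2*7))/(2 + 7)) = 7*((9 + 7*(1 + 14))/9) = 7*((9 + 7*15)*(1/9)) = 7*((9 + 105)*(1/9)) = 7*(114*(1/9)) = 7*(38/3) = 266/3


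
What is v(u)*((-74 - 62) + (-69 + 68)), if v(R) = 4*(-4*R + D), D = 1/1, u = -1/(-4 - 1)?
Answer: -548/5 ≈ -109.60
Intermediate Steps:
u = ⅕ (u = -1/(-5) = -⅕*(-1) = ⅕ ≈ 0.20000)
D = 1 (D = 1*1 = 1)
v(R) = 4 - 16*R (v(R) = 4*(-4*R + 1) = 4*(1 - 4*R) = 4 - 16*R)
v(u)*((-74 - 62) + (-69 + 68)) = (4 - 16*⅕)*((-74 - 62) + (-69 + 68)) = (4 - 16/5)*(-136 - 1) = (⅘)*(-137) = -548/5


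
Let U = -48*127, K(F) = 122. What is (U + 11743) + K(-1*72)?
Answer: 5769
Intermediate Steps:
U = -6096
(U + 11743) + K(-1*72) = (-6096 + 11743) + 122 = 5647 + 122 = 5769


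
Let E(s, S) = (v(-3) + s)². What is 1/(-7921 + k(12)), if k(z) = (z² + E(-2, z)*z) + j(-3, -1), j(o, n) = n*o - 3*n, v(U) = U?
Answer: -1/7471 ≈ -0.00013385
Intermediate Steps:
j(o, n) = -3*n + n*o
E(s, S) = (-3 + s)²
k(z) = 6 + z² + 25*z (k(z) = (z² + (-3 - 2)²*z) - (-3 - 3) = (z² + (-5)²*z) - 1*(-6) = (z² + 25*z) + 6 = 6 + z² + 25*z)
1/(-7921 + k(12)) = 1/(-7921 + (6 + 12² + 25*12)) = 1/(-7921 + (6 + 144 + 300)) = 1/(-7921 + 450) = 1/(-7471) = -1/7471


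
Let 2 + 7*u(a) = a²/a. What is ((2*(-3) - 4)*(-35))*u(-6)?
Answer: -400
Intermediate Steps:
u(a) = -2/7 + a/7 (u(a) = -2/7 + (a²/a)/7 = -2/7 + a/7)
((2*(-3) - 4)*(-35))*u(-6) = ((2*(-3) - 4)*(-35))*(-2/7 + (⅐)*(-6)) = ((-6 - 4)*(-35))*(-2/7 - 6/7) = -10*(-35)*(-8/7) = 350*(-8/7) = -400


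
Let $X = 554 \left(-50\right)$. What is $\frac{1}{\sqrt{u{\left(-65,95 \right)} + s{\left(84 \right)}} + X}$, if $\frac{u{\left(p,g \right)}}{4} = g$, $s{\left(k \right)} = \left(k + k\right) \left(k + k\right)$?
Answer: $- \frac{6925}{191815349} - \frac{\sqrt{7151}}{383630698} \approx -3.6323 \cdot 10^{-5}$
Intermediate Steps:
$s{\left(k \right)} = 4 k^{2}$ ($s{\left(k \right)} = 2 k 2 k = 4 k^{2}$)
$u{\left(p,g \right)} = 4 g$
$X = -27700$
$\frac{1}{\sqrt{u{\left(-65,95 \right)} + s{\left(84 \right)}} + X} = \frac{1}{\sqrt{4 \cdot 95 + 4 \cdot 84^{2}} - 27700} = \frac{1}{\sqrt{380 + 4 \cdot 7056} - 27700} = \frac{1}{\sqrt{380 + 28224} - 27700} = \frac{1}{\sqrt{28604} - 27700} = \frac{1}{2 \sqrt{7151} - 27700} = \frac{1}{-27700 + 2 \sqrt{7151}}$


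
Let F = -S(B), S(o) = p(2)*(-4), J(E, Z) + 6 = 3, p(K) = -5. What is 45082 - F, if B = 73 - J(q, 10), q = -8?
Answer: 45102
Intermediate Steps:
J(E, Z) = -3 (J(E, Z) = -6 + 3 = -3)
B = 76 (B = 73 - 1*(-3) = 73 + 3 = 76)
S(o) = 20 (S(o) = -5*(-4) = 20)
F = -20 (F = -1*20 = -20)
45082 - F = 45082 - 1*(-20) = 45082 + 20 = 45102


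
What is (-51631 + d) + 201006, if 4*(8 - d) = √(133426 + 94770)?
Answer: 149383 - √57049/2 ≈ 1.4926e+5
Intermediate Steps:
d = 8 - √57049/2 (d = 8 - √(133426 + 94770)/4 = 8 - √57049/2 ≈ -111.42)
(-51631 + d) + 201006 = (-51631 + (8 - √57049/2)) + 201006 = (-51623 - √57049/2) + 201006 = 149383 - √57049/2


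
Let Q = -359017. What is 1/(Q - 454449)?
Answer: -1/813466 ≈ -1.2293e-6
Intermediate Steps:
1/(Q - 454449) = 1/(-359017 - 454449) = 1/(-813466) = -1/813466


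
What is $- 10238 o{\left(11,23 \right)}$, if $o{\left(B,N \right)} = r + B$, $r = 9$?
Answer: $-204760$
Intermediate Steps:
$o{\left(B,N \right)} = 9 + B$
$- 10238 o{\left(11,23 \right)} = - 10238 \left(9 + 11\right) = \left(-10238\right) 20 = -204760$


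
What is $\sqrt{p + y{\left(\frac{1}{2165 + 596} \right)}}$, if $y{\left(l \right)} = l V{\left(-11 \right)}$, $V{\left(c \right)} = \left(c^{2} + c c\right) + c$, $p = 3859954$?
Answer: $\frac{5 \sqrt{9727238689}}{251} \approx 1964.7$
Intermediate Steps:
$V{\left(c \right)} = c + 2 c^{2}$ ($V{\left(c \right)} = \left(c^{2} + c^{2}\right) + c = 2 c^{2} + c = c + 2 c^{2}$)
$y{\left(l \right)} = 231 l$ ($y{\left(l \right)} = l \left(- 11 \left(1 + 2 \left(-11\right)\right)\right) = l \left(- 11 \left(1 - 22\right)\right) = l \left(\left(-11\right) \left(-21\right)\right) = l 231 = 231 l$)
$\sqrt{p + y{\left(\frac{1}{2165 + 596} \right)}} = \sqrt{3859954 + \frac{231}{2165 + 596}} = \sqrt{3859954 + \frac{231}{2761}} = \sqrt{3859954 + 231 \cdot \frac{1}{2761}} = \sqrt{3859954 + \frac{21}{251}} = \sqrt{\frac{968848475}{251}} = \frac{5 \sqrt{9727238689}}{251}$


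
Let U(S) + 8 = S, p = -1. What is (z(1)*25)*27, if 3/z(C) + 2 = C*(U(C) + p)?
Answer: -405/2 ≈ -202.50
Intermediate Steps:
U(S) = -8 + S
z(C) = 3/(-2 + C*(-9 + C)) (z(C) = 3/(-2 + C*((-8 + C) - 1)) = 3/(-2 + C*(-9 + C)))
(z(1)*25)*27 = ((3/(-2 - 1*1 + 1*(-8 + 1)))*25)*27 = ((3/(-2 - 1 + 1*(-7)))*25)*27 = ((3/(-2 - 1 - 7))*25)*27 = ((3/(-10))*25)*27 = ((3*(-1/10))*25)*27 = -3/10*25*27 = -15/2*27 = -405/2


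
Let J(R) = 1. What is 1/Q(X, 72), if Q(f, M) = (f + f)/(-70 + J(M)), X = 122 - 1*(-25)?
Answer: -23/98 ≈ -0.23469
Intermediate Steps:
X = 147 (X = 122 + 25 = 147)
Q(f, M) = -2*f/69 (Q(f, M) = (f + f)/(-70 + 1) = (2*f)/(-69) = (2*f)*(-1/69) = -2*f/69)
1/Q(X, 72) = 1/(-2/69*147) = 1/(-98/23) = -23/98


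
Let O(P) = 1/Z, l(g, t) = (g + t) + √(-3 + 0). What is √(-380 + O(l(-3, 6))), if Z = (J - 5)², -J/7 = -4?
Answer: 47*I*√91/23 ≈ 19.494*I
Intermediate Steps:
J = 28 (J = -7*(-4) = 28)
l(g, t) = g + t + I*√3 (l(g, t) = (g + t) + √(-3) = (g + t) + I*√3 = g + t + I*√3)
Z = 529 (Z = (28 - 5)² = 23² = 529)
O(P) = 1/529
√(-380 + O(l(-3, 6))) = √(-380 + 1/529) = √(-201019/529) = 47*I*√91/23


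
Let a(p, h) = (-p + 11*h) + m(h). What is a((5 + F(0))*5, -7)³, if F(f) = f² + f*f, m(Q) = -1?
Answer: -1092727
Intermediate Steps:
F(f) = 2*f² (F(f) = f² + f² = 2*f²)
a(p, h) = -1 - p + 11*h (a(p, h) = (-p + 11*h) - 1 = -1 - p + 11*h)
a((5 + F(0))*5, -7)³ = (-1 - (5 + 2*0²)*5 + 11*(-7))³ = (-1 - (5 + 2*0)*5 - 77)³ = (-1 - (5 + 0)*5 - 77)³ = (-1 - 5*5 - 77)³ = (-1 - 1*25 - 77)³ = (-1 - 25 - 77)³ = (-103)³ = -1092727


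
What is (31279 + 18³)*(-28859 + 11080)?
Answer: -659796469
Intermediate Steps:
(31279 + 18³)*(-28859 + 11080) = (31279 + 5832)*(-17779) = 37111*(-17779) = -659796469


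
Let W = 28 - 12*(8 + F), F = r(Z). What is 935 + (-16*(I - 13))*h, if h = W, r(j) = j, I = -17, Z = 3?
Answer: -48985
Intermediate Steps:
F = 3
W = -104 (W = 28 - 12*(8 + 3) = 28 - 12*11 = 28 - 132 = -104)
h = -104
935 + (-16*(I - 13))*h = 935 - 16*(-17 - 13)*(-104) = 935 - 16*(-30)*(-104) = 935 + 480*(-104) = 935 - 49920 = -48985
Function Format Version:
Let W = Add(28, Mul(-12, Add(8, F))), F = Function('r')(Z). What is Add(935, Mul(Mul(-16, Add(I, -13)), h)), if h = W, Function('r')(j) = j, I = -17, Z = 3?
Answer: -48985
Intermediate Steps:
F = 3
W = -104 (W = Add(28, Mul(-12, Add(8, 3))) = Add(28, Mul(-12, 11)) = Add(28, -132) = -104)
h = -104
Add(935, Mul(Mul(-16, Add(I, -13)), h)) = Add(935, Mul(Mul(-16, Add(-17, -13)), -104)) = Add(935, Mul(Mul(-16, -30), -104)) = Add(935, Mul(480, -104)) = Add(935, -49920) = -48985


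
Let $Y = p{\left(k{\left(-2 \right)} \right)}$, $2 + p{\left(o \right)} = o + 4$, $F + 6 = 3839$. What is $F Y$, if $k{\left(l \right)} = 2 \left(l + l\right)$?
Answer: $-22998$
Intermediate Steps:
$F = 3833$ ($F = -6 + 3839 = 3833$)
$k{\left(l \right)} = 4 l$ ($k{\left(l \right)} = 2 \cdot 2 l = 4 l$)
$p{\left(o \right)} = 2 + o$ ($p{\left(o \right)} = -2 + \left(o + 4\right) = -2 + \left(4 + o\right) = 2 + o$)
$Y = -6$ ($Y = 2 + 4 \left(-2\right) = 2 - 8 = -6$)
$F Y = 3833 \left(-6\right) = -22998$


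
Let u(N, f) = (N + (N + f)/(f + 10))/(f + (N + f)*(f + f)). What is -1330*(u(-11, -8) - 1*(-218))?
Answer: -85794975/296 ≈ -2.8985e+5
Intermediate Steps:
u(N, f) = (N + (N + f)/(10 + f))/(f + 2*f*(N + f)) (u(N, f) = (N + (N + f)/(10 + f))/(f + (N + f)*(2*f)) = (N + (N + f)/(10 + f))/(f + 2*f*(N + f)))
-1330*(u(-11, -8) - 1*(-218)) = -1330*((-8 + 11*(-11) - 11*(-8))/((-8)*(10 + 2*(-8)² + 20*(-11) + 21*(-8) + 2*(-11)*(-8))) - 1*(-218)) = -1330*(-(-8 - 121 + 88)/(8*(10 + 2*64 - 220 - 168 + 176)) + 218) = -1330*(-⅛*(-41)/(10 + 128 - 220 - 168 + 176) + 218) = -1330*(-⅛*(-41)/(-74) + 218) = -1330*(-⅛*(-1/74)*(-41) + 218) = -1330*(-41/592 + 218) = -1330*129015/592 = -85794975/296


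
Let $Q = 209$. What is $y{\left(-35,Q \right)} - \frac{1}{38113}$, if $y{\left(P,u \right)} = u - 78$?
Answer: $\frac{4992802}{38113} \approx 131.0$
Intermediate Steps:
$y{\left(P,u \right)} = -78 + u$
$y{\left(-35,Q \right)} - \frac{1}{38113} = \left(-78 + 209\right) - \frac{1}{38113} = 131 - \frac{1}{38113} = \frac{4992802}{38113}$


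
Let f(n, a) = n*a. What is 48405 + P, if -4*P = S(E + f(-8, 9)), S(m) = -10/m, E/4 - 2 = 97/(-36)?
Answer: 65153085/1346 ≈ 48405.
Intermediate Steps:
f(n, a) = a*n
E = -25/9 (E = 8 + 4*(97/(-36)) = 8 + 4*(97*(-1/36)) = 8 + 4*(-97/36) = 8 - 97/9 = -25/9 ≈ -2.7778)
P = -45/1346 (P = -(-5)/(2*(-25/9 + 9*(-8))) = -(-5)/(2*(-25/9 - 72)) = -(-5)/(2*(-673/9)) = -(-5)*(-9)/(2*673) = -¼*90/673 = -45/1346 ≈ -0.033432)
48405 + P = 48405 - 45/1346 = 65153085/1346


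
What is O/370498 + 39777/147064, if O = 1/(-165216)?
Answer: 304354697814409/1125263827892544 ≈ 0.27047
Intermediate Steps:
O = -1/165216 ≈ -6.0527e-6
O/370498 + 39777/147064 = -1/165216/370498 + 39777/147064 = -1/165216*1/370498 + 39777*(1/147064) = -1/61212197568 + 39777/147064 = 304354697814409/1125263827892544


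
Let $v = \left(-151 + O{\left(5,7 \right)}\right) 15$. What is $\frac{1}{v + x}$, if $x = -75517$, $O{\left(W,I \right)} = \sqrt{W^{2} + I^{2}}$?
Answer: $- \frac{38891}{3025011437} - \frac{15 \sqrt{74}}{6050022874} \approx -1.2878 \cdot 10^{-5}$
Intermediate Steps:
$O{\left(W,I \right)} = \sqrt{I^{2} + W^{2}}$
$v = -2265 + 15 \sqrt{74}$ ($v = \left(-151 + \sqrt{7^{2} + 5^{2}}\right) 15 = \left(-151 + \sqrt{49 + 25}\right) 15 = \left(-151 + \sqrt{74}\right) 15 = -2265 + 15 \sqrt{74} \approx -2136.0$)
$\frac{1}{v + x} = \frac{1}{\left(-2265 + 15 \sqrt{74}\right) - 75517} = \frac{1}{-77782 + 15 \sqrt{74}}$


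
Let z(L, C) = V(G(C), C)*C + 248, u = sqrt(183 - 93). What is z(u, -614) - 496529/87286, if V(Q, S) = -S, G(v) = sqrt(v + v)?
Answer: -32885322457/87286 ≈ -3.7675e+5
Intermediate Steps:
G(v) = sqrt(2)*sqrt(v) (G(v) = sqrt(2*v) = sqrt(2)*sqrt(v))
u = 3*sqrt(10) (u = sqrt(90) = 3*sqrt(10) ≈ 9.4868)
z(L, C) = 248 - C**2 (z(L, C) = (-C)*C + 248 = -C**2 + 248 = 248 - C**2)
z(u, -614) - 496529/87286 = (248 - 1*(-614)**2) - 496529/87286 = (248 - 1*376996) - 496529/87286 = (248 - 376996) - 1*496529/87286 = -376748 - 496529/87286 = -32885322457/87286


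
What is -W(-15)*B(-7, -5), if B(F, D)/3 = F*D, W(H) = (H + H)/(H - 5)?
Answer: -315/2 ≈ -157.50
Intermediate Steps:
W(H) = 2*H/(-5 + H) (W(H) = (2*H)/(-5 + H) = 2*H/(-5 + H))
B(F, D) = 3*D*F (B(F, D) = 3*(F*D) = 3*(D*F) = 3*D*F)
-W(-15)*B(-7, -5) = -2*(-15)/(-5 - 15)*3*(-5)*(-7) = -2*(-15)/(-20)*105 = -2*(-15)*(-1/20)*105 = -3*105/2 = -1*315/2 = -315/2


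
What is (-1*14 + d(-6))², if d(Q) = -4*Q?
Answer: 100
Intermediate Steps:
(-1*14 + d(-6))² = (-1*14 - 4*(-6))² = (-14 + 24)² = 10² = 100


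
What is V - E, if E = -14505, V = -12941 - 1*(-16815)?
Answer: 18379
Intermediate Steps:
V = 3874 (V = -12941 + 16815 = 3874)
V - E = 3874 - 1*(-14505) = 3874 + 14505 = 18379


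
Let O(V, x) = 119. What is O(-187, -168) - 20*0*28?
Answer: 119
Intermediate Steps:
O(-187, -168) - 20*0*28 = 119 - 20*0*28 = 119 - 0*28 = 119 - 1*0 = 119 + 0 = 119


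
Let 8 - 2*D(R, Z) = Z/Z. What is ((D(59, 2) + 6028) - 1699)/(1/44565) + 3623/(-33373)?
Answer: 12887175003179/66746 ≈ 1.9308e+8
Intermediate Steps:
D(R, Z) = 7/2 (D(R, Z) = 4 - Z/(2*Z) = 4 - ½*1 = 4 - ½ = 7/2)
((D(59, 2) + 6028) - 1699)/(1/44565) + 3623/(-33373) = ((7/2 + 6028) - 1699)/(1/44565) + 3623/(-33373) = (12063/2 - 1699)/(1/44565) + 3623*(-1/33373) = (8665/2)*44565 - 3623/33373 = 386155725/2 - 3623/33373 = 12887175003179/66746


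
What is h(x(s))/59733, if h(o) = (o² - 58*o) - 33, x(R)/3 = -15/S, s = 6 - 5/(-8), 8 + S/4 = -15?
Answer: -172469/168526704 ≈ -0.0010234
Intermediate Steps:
S = -92 (S = -32 + 4*(-15) = -32 - 60 = -92)
s = 53/8 (s = 6 - 5*(-1)/8 = 6 - 1*(-5/8) = 6 + 5/8 = 53/8 ≈ 6.6250)
x(R) = 45/92 (x(R) = 3*(-15/(-92)) = 3*(-15*(-1/92)) = 3*(15/92) = 45/92)
h(o) = -33 + o² - 58*o
h(x(s))/59733 = (-33 + (45/92)² - 58*45/92)/59733 = (-33 + 2025/8464 - 1305/46)*(1/59733) = -517407/8464*1/59733 = -172469/168526704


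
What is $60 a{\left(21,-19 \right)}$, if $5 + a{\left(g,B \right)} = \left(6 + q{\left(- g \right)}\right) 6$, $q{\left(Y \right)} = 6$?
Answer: $4020$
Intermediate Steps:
$a{\left(g,B \right)} = 67$ ($a{\left(g,B \right)} = -5 + \left(6 + 6\right) 6 = -5 + 12 \cdot 6 = -5 + 72 = 67$)
$60 a{\left(21,-19 \right)} = 60 \cdot 67 = 4020$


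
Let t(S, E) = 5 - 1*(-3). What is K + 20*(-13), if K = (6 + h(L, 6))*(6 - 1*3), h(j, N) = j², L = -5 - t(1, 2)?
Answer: 265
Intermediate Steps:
t(S, E) = 8 (t(S, E) = 5 + 3 = 8)
L = -13 (L = -5 - 1*8 = -5 - 8 = -13)
K = 525 (K = (6 + (-13)²)*(6 - 1*3) = (6 + 169)*(6 - 3) = 175*3 = 525)
K + 20*(-13) = 525 + 20*(-13) = 525 - 260 = 265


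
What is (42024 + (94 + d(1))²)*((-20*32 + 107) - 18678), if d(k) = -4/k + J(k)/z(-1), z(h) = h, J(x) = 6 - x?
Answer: -946122539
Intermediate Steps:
d(k) = -6 + k - 4/k (d(k) = -4/k + (6 - k)/(-1) = -4/k + (6 - k)*(-1) = -4/k + (-6 + k) = -6 + k - 4/k)
(42024 + (94 + d(1))²)*((-20*32 + 107) - 18678) = (42024 + (94 + (-6 + 1 - 4/1))²)*((-20*32 + 107) - 18678) = (42024 + (94 + (-6 + 1 - 4*1))²)*((-640 + 107) - 18678) = (42024 + (94 + (-6 + 1 - 4))²)*(-533 - 18678) = (42024 + (94 - 9)²)*(-19211) = (42024 + 85²)*(-19211) = (42024 + 7225)*(-19211) = 49249*(-19211) = -946122539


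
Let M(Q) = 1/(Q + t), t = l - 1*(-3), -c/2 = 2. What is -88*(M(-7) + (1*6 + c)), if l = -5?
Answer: -1496/9 ≈ -166.22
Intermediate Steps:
c = -4 (c = -2*2 = -4)
t = -2 (t = -5 - 1*(-3) = -5 + 3 = -2)
M(Q) = 1/(-2 + Q) (M(Q) = 1/(Q - 2) = 1/(-2 + Q))
-88*(M(-7) + (1*6 + c)) = -88*(1/(-2 - 7) + (1*6 - 4)) = -88*(1/(-9) + (6 - 4)) = -88*(-1/9 + 2) = -88*17/9 = -1496/9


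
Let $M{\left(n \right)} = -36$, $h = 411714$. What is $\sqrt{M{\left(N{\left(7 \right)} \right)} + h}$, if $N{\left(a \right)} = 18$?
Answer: $3 \sqrt{45742} \approx 641.62$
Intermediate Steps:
$\sqrt{M{\left(N{\left(7 \right)} \right)} + h} = \sqrt{-36 + 411714} = \sqrt{411678} = 3 \sqrt{45742}$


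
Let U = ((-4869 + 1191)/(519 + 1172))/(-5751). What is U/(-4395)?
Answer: -1226/14247038565 ≈ -8.6053e-8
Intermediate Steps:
U = 1226/3241647 (U = -3678/1691*(-1/5751) = 1226/3241647 ≈ 0.00037820)
U/(-4395) = (1226/3241647)/(-4395) = (1226/3241647)*(-1/4395) = -1226/14247038565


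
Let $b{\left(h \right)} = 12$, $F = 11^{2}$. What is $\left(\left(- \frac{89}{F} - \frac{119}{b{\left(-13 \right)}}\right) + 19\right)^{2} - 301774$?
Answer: $- \frac{636084412655}{2108304} \approx -3.017 \cdot 10^{5}$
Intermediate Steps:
$F = 121$
$\left(\left(- \frac{89}{F} - \frac{119}{b{\left(-13 \right)}}\right) + 19\right)^{2} - 301774 = \left(\left(- \frac{89}{121} - \frac{119}{12}\right) + 19\right)^{2} - 301774 = \left(- \frac{15467}{1452} + 19\right)^{2} - 301774 = \left(\frac{12121}{1452}\right)^{2} - 301774 = \frac{146918641}{2108304} - 301774 = - \frac{636084412655}{2108304}$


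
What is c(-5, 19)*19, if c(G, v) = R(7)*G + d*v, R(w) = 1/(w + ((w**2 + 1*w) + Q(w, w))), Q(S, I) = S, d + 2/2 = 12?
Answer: 55575/14 ≈ 3969.6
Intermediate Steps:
d = 11 (d = -1 + 12 = 11)
R(w) = 1/(w**2 + 3*w) (R(w) = 1/(w + ((w**2 + 1*w) + w)) = 1/(w + ((w**2 + w) + w)) = 1/(w + ((w + w**2) + w)) = 1/(w + (w**2 + 2*w)) = 1/(w**2 + 3*w))
c(G, v) = 11*v + G/70 (c(G, v) = (1/(7*(3 + 7)))*G + 11*v = ((1/7)/10)*G + 11*v = ((1/7)*(1/10))*G + 11*v = G/70 + 11*v = 11*v + G/70)
c(-5, 19)*19 = (11*19 + (1/70)*(-5))*19 = (209 - 1/14)*19 = (2925/14)*19 = 55575/14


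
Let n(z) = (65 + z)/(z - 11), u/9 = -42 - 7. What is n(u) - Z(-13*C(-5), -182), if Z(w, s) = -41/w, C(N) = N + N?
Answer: 16853/14690 ≈ 1.1472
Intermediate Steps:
C(N) = 2*N
u = -441 (u = 9*(-42 - 7) = 9*(-49) = -441)
n(z) = (65 + z)/(-11 + z)
n(u) - Z(-13*C(-5), -182) = (65 - 441)/(-11 - 441) - (-41)/((-26*(-5))) = -376/(-452) - (-41)/((-13*(-10))) = -1/452*(-376) - (-41)/130 = 94/113 - (-41)/130 = 94/113 - 1*(-41/130) = 94/113 + 41/130 = 16853/14690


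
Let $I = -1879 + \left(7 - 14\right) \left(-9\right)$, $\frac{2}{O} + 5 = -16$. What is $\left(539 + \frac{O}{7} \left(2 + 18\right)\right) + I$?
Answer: $- \frac{187759}{147} \approx -1277.3$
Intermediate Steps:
$O = - \frac{2}{21}$ ($O = \frac{2}{-5 - 16} = \frac{2}{-21} = 2 \left(- \frac{1}{21}\right) = - \frac{2}{21} \approx -0.095238$)
$I = -1816$ ($I = -1879 - -63 = -1879 + 63 = -1816$)
$\left(539 + \frac{O}{7} \left(2 + 18\right)\right) + I = \left(539 + - \frac{2}{21 \cdot 7} \left(2 + 18\right)\right) - 1816 = \left(539 + \left(- \frac{2}{21}\right) \frac{1}{7} \cdot 20\right) - 1816 = \left(539 - \frac{40}{147}\right) - 1816 = \frac{79193}{147} - 1816 = - \frac{187759}{147}$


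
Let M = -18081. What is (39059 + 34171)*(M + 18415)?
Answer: 24458820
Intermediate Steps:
(39059 + 34171)*(M + 18415) = (39059 + 34171)*(-18081 + 18415) = 73230*334 = 24458820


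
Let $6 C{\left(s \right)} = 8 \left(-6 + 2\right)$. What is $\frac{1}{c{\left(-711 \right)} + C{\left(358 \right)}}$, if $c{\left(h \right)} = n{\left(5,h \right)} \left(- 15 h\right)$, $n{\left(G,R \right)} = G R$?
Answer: $- \frac{3}{113742241} \approx -2.6375 \cdot 10^{-8}$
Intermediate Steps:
$C{\left(s \right)} = - \frac{16}{3}$ ($C{\left(s \right)} = \frac{8 \left(-6 + 2\right)}{6} = \frac{8 \left(-4\right)}{6} = \frac{1}{6} \left(-32\right) = - \frac{16}{3}$)
$c{\left(h \right)} = - 75 h^{2}$ ($c{\left(h \right)} = 5 h \left(- 15 h\right) = - 75 h^{2}$)
$\frac{1}{c{\left(-711 \right)} + C{\left(358 \right)}} = \frac{1}{- 75 \left(-711\right)^{2} - \frac{16}{3}} = \frac{1}{\left(-75\right) 505521 - \frac{16}{3}} = \frac{1}{-37914075 - \frac{16}{3}} = \frac{1}{- \frac{113742241}{3}} = - \frac{3}{113742241}$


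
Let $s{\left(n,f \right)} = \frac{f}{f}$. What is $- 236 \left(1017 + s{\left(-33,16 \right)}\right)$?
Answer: $-240248$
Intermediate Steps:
$s{\left(n,f \right)} = 1$
$- 236 \left(1017 + s{\left(-33,16 \right)}\right) = - 236 \left(1017 + 1\right) = \left(-236\right) 1018 = -240248$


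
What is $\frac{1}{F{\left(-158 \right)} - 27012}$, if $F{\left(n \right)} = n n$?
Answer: $- \frac{1}{2048} \approx -0.00048828$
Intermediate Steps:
$F{\left(n \right)} = n^{2}$
$\frac{1}{F{\left(-158 \right)} - 27012} = \frac{1}{\left(-158\right)^{2} - 27012} = \frac{1}{24964 - 27012} = \frac{1}{-2048} = - \frac{1}{2048}$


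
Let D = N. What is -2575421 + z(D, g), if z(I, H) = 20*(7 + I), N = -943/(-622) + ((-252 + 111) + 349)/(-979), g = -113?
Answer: -784085292579/304469 ≈ -2.5753e+6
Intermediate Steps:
N = 793821/608938 (N = -943*(-1/622) + (-141 + 349)*(-1/979) = 943/622 + 208*(-1/979) = 943/622 - 208/979 = 793821/608938 ≈ 1.3036)
D = 793821/608938 ≈ 1.3036
z(I, H) = 140 + 20*I
-2575421 + z(D, g) = -2575421 + (140 + 20*(793821/608938)) = -2575421 + (140 + 7938210/304469) = -2575421 + 50563870/304469 = -784085292579/304469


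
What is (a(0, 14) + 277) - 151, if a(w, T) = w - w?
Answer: 126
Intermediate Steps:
a(w, T) = 0
(a(0, 14) + 277) - 151 = (0 + 277) - 151 = 277 - 151 = 126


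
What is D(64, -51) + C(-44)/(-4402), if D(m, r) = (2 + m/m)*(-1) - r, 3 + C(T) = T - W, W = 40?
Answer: 211383/4402 ≈ 48.020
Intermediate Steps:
C(T) = -43 + T (C(T) = -3 + (T - 1*40) = -3 + (T - 40) = -3 + (-40 + T) = -43 + T)
D(m, r) = -3 - r (D(m, r) = (2 + 1)*(-1) - r = 3*(-1) - r = -3 - r)
D(64, -51) + C(-44)/(-4402) = (-3 - 1*(-51)) + (-43 - 44)/(-4402) = (-3 + 51) - 87*(-1/4402) = 48 + 87/4402 = 211383/4402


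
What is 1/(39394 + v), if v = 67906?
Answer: 1/107300 ≈ 9.3197e-6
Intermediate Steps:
1/(39394 + v) = 1/(39394 + 67906) = 1/107300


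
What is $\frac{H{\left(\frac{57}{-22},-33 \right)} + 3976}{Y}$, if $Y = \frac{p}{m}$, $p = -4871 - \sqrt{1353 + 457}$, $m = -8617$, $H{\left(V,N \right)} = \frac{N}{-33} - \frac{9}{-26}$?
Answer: $\frac{4340511991277}{616845606} - \frac{891092587 \sqrt{1810}}{616845606} \approx 6975.2$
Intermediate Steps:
$H{\left(V,N \right)} = \frac{9}{26} - \frac{N}{33}$ ($H{\left(V,N \right)} = N \left(- \frac{1}{33}\right) - - \frac{9}{26} = - \frac{N}{33} + \frac{9}{26} = \frac{9}{26} - \frac{N}{33}$)
$p = -4871 - \sqrt{1810} \approx -4913.5$
$Y = \frac{4871}{8617} + \frac{\sqrt{1810}}{8617}$ ($Y = \frac{-4871 - \sqrt{1810}}{-8617} = \left(-4871 - \sqrt{1810}\right) \left(- \frac{1}{8617}\right) = \frac{4871}{8617} + \frac{\sqrt{1810}}{8617} \approx 0.57022$)
$\frac{H{\left(\frac{57}{-22},-33 \right)} + 3976}{Y} = \frac{\left(\frac{9}{26} - -1\right) + 3976}{\frac{4871}{8617} + \frac{\sqrt{1810}}{8617}} = \frac{\left(\frac{9}{26} + 1\right) + 3976}{\frac{4871}{8617} + \frac{\sqrt{1810}}{8617}} = \frac{\frac{35}{26} + 3976}{\frac{4871}{8617} + \frac{\sqrt{1810}}{8617}} = \frac{103411}{26 \left(\frac{4871}{8617} + \frac{\sqrt{1810}}{8617}\right)}$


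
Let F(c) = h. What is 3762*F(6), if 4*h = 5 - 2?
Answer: 5643/2 ≈ 2821.5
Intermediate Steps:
h = 3/4 (h = (5 - 2)/4 = (1/4)*3 = 3/4 ≈ 0.75000)
F(c) = 3/4
3762*F(6) = 3762*(3/4) = 5643/2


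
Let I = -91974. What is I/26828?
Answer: -45987/13414 ≈ -3.4283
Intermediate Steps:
I/26828 = -91974/26828 = -91974*1/26828 = -45987/13414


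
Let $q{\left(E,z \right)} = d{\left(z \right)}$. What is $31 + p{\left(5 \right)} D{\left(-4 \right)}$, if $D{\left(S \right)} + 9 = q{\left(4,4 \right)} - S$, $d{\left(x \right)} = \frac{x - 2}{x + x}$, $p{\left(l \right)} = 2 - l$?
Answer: $\frac{181}{4} \approx 45.25$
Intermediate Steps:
$d{\left(x \right)} = \frac{-2 + x}{2 x}$
$q{\left(E,z \right)} = \frac{-2 + z}{2 z}$
$D{\left(S \right)} = - \frac{35}{4} - S$ ($D{\left(S \right)} = -9 - \left(S - \frac{-2 + 4}{2 \cdot 4}\right) = -9 - \left(- \frac{1}{4} + S\right) = - \frac{35}{4} - S$)
$31 + p{\left(5 \right)} D{\left(-4 \right)} = 31 + \left(2 - 5\right) \left(- \frac{35}{4} - -4\right) = 31 + \left(2 - 5\right) \left(- \frac{35}{4} + 4\right) = 31 - - \frac{57}{4} = 31 + \frac{57}{4} = \frac{181}{4}$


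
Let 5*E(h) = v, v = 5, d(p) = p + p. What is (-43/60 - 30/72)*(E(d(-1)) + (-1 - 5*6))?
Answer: 34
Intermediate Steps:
d(p) = 2*p
E(h) = 1 (E(h) = (1/5)*5 = 1)
(-43/60 - 30/72)*(E(d(-1)) + (-1 - 5*6)) = (-43/60 - 30/72)*(1 + (-1 - 5*6)) = (-43*1/60 - 30*1/72)*(1 + (-1 - 30)) = (-43/60 - 5/12)*(1 - 31) = -17/15*(-30) = 34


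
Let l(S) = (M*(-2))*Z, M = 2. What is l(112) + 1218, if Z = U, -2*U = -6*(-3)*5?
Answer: 1398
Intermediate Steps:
U = -45 (U = -(-6*(-3))*5/2 = -(-1*(-18))*5/2 = -9*5 = -½*90 = -45)
Z = -45
l(S) = 180 (l(S) = (2*(-2))*(-45) = -4*(-45) = 180)
l(112) + 1218 = 180 + 1218 = 1398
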